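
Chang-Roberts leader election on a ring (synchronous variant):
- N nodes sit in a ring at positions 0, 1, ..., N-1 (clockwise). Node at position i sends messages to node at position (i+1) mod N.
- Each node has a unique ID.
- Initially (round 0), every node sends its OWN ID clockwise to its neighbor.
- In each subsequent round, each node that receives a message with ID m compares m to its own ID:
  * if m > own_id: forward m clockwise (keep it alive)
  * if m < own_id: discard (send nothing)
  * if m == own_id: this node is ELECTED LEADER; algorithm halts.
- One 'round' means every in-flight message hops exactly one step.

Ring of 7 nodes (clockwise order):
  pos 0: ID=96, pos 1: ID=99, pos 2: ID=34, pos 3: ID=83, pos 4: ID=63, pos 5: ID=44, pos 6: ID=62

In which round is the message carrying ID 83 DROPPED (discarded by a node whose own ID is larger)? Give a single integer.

Round 1: pos1(id99) recv 96: drop; pos2(id34) recv 99: fwd; pos3(id83) recv 34: drop; pos4(id63) recv 83: fwd; pos5(id44) recv 63: fwd; pos6(id62) recv 44: drop; pos0(id96) recv 62: drop
Round 2: pos3(id83) recv 99: fwd; pos5(id44) recv 83: fwd; pos6(id62) recv 63: fwd
Round 3: pos4(id63) recv 99: fwd; pos6(id62) recv 83: fwd; pos0(id96) recv 63: drop
Round 4: pos5(id44) recv 99: fwd; pos0(id96) recv 83: drop
Round 5: pos6(id62) recv 99: fwd
Round 6: pos0(id96) recv 99: fwd
Round 7: pos1(id99) recv 99: ELECTED
Message ID 83 originates at pos 3; dropped at pos 0 in round 4

Answer: 4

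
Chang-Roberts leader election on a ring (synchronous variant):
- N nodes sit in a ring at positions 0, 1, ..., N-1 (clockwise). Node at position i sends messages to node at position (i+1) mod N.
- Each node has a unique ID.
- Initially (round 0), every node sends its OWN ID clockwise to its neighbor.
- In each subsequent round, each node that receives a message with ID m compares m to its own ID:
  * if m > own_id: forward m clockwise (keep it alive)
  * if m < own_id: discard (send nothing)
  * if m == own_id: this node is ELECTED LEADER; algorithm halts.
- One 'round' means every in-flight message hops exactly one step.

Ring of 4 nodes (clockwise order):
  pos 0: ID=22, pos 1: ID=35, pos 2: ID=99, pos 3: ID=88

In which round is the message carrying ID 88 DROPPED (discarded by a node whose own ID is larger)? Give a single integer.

Round 1: pos1(id35) recv 22: drop; pos2(id99) recv 35: drop; pos3(id88) recv 99: fwd; pos0(id22) recv 88: fwd
Round 2: pos0(id22) recv 99: fwd; pos1(id35) recv 88: fwd
Round 3: pos1(id35) recv 99: fwd; pos2(id99) recv 88: drop
Round 4: pos2(id99) recv 99: ELECTED
Message ID 88 originates at pos 3; dropped at pos 2 in round 3

Answer: 3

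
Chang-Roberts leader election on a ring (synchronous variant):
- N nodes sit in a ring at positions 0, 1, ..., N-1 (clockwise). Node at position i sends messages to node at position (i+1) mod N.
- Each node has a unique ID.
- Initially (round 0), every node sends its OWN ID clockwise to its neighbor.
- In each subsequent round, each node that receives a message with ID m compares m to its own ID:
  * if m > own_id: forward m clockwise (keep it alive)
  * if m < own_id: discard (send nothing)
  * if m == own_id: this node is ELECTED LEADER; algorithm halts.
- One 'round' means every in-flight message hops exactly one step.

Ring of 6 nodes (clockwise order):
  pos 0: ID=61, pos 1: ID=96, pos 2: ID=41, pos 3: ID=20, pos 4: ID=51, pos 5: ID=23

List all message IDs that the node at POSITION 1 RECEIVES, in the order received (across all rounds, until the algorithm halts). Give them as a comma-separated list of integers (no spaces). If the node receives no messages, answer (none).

Answer: 61,96

Derivation:
Round 1: pos1(id96) recv 61: drop; pos2(id41) recv 96: fwd; pos3(id20) recv 41: fwd; pos4(id51) recv 20: drop; pos5(id23) recv 51: fwd; pos0(id61) recv 23: drop
Round 2: pos3(id20) recv 96: fwd; pos4(id51) recv 41: drop; pos0(id61) recv 51: drop
Round 3: pos4(id51) recv 96: fwd
Round 4: pos5(id23) recv 96: fwd
Round 5: pos0(id61) recv 96: fwd
Round 6: pos1(id96) recv 96: ELECTED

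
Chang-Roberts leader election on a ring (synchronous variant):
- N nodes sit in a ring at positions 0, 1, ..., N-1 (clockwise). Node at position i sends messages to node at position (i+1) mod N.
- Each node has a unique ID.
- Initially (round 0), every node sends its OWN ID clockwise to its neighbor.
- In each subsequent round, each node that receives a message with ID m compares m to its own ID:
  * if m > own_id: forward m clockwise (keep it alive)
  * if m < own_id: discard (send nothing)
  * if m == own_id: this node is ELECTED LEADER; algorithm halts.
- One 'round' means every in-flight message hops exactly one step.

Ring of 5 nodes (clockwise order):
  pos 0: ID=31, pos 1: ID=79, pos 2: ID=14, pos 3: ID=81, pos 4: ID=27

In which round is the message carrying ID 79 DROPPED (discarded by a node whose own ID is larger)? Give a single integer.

Answer: 2

Derivation:
Round 1: pos1(id79) recv 31: drop; pos2(id14) recv 79: fwd; pos3(id81) recv 14: drop; pos4(id27) recv 81: fwd; pos0(id31) recv 27: drop
Round 2: pos3(id81) recv 79: drop; pos0(id31) recv 81: fwd
Round 3: pos1(id79) recv 81: fwd
Round 4: pos2(id14) recv 81: fwd
Round 5: pos3(id81) recv 81: ELECTED
Message ID 79 originates at pos 1; dropped at pos 3 in round 2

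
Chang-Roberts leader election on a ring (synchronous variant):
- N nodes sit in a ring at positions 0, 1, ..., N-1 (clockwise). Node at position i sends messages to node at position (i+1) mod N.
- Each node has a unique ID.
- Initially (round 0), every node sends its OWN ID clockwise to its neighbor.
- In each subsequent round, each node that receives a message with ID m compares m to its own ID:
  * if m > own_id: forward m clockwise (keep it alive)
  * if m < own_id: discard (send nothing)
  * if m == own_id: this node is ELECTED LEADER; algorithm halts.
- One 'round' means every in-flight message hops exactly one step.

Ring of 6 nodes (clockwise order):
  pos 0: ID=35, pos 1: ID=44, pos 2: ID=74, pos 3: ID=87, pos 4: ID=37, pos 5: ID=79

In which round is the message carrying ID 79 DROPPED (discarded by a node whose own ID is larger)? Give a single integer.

Answer: 4

Derivation:
Round 1: pos1(id44) recv 35: drop; pos2(id74) recv 44: drop; pos3(id87) recv 74: drop; pos4(id37) recv 87: fwd; pos5(id79) recv 37: drop; pos0(id35) recv 79: fwd
Round 2: pos5(id79) recv 87: fwd; pos1(id44) recv 79: fwd
Round 3: pos0(id35) recv 87: fwd; pos2(id74) recv 79: fwd
Round 4: pos1(id44) recv 87: fwd; pos3(id87) recv 79: drop
Round 5: pos2(id74) recv 87: fwd
Round 6: pos3(id87) recv 87: ELECTED
Message ID 79 originates at pos 5; dropped at pos 3 in round 4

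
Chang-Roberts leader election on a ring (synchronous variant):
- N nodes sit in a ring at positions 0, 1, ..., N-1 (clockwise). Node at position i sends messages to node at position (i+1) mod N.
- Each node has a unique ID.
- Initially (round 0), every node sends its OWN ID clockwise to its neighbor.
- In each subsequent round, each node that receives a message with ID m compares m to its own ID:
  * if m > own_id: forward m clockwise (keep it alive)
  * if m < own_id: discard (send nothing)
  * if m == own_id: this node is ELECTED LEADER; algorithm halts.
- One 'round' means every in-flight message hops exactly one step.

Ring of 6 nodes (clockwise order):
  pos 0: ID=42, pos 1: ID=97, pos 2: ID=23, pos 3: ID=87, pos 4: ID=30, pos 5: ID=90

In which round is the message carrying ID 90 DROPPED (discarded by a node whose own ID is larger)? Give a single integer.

Answer: 2

Derivation:
Round 1: pos1(id97) recv 42: drop; pos2(id23) recv 97: fwd; pos3(id87) recv 23: drop; pos4(id30) recv 87: fwd; pos5(id90) recv 30: drop; pos0(id42) recv 90: fwd
Round 2: pos3(id87) recv 97: fwd; pos5(id90) recv 87: drop; pos1(id97) recv 90: drop
Round 3: pos4(id30) recv 97: fwd
Round 4: pos5(id90) recv 97: fwd
Round 5: pos0(id42) recv 97: fwd
Round 6: pos1(id97) recv 97: ELECTED
Message ID 90 originates at pos 5; dropped at pos 1 in round 2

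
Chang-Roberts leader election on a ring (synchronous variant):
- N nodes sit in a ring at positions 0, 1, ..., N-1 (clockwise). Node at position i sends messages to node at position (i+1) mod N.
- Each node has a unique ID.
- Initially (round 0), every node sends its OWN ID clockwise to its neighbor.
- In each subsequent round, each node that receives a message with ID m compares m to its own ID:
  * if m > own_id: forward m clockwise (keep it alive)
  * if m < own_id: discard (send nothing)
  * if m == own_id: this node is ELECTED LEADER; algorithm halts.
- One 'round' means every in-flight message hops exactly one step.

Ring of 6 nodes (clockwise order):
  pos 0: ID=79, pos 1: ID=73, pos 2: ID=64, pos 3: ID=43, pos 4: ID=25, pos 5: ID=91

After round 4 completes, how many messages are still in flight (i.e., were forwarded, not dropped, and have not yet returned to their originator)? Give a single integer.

Answer: 2

Derivation:
Round 1: pos1(id73) recv 79: fwd; pos2(id64) recv 73: fwd; pos3(id43) recv 64: fwd; pos4(id25) recv 43: fwd; pos5(id91) recv 25: drop; pos0(id79) recv 91: fwd
Round 2: pos2(id64) recv 79: fwd; pos3(id43) recv 73: fwd; pos4(id25) recv 64: fwd; pos5(id91) recv 43: drop; pos1(id73) recv 91: fwd
Round 3: pos3(id43) recv 79: fwd; pos4(id25) recv 73: fwd; pos5(id91) recv 64: drop; pos2(id64) recv 91: fwd
Round 4: pos4(id25) recv 79: fwd; pos5(id91) recv 73: drop; pos3(id43) recv 91: fwd
After round 4: 2 messages still in flight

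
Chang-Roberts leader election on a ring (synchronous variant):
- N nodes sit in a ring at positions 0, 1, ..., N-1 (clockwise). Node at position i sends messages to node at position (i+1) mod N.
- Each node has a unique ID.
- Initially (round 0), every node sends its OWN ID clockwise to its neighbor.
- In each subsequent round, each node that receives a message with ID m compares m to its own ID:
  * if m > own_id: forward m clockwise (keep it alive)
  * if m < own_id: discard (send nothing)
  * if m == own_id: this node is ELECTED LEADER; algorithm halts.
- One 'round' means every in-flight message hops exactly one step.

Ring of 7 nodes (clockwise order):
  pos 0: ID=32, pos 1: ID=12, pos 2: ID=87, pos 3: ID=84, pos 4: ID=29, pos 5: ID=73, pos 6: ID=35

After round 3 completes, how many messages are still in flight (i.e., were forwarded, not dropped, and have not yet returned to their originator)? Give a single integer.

Round 1: pos1(id12) recv 32: fwd; pos2(id87) recv 12: drop; pos3(id84) recv 87: fwd; pos4(id29) recv 84: fwd; pos5(id73) recv 29: drop; pos6(id35) recv 73: fwd; pos0(id32) recv 35: fwd
Round 2: pos2(id87) recv 32: drop; pos4(id29) recv 87: fwd; pos5(id73) recv 84: fwd; pos0(id32) recv 73: fwd; pos1(id12) recv 35: fwd
Round 3: pos5(id73) recv 87: fwd; pos6(id35) recv 84: fwd; pos1(id12) recv 73: fwd; pos2(id87) recv 35: drop
After round 3: 3 messages still in flight

Answer: 3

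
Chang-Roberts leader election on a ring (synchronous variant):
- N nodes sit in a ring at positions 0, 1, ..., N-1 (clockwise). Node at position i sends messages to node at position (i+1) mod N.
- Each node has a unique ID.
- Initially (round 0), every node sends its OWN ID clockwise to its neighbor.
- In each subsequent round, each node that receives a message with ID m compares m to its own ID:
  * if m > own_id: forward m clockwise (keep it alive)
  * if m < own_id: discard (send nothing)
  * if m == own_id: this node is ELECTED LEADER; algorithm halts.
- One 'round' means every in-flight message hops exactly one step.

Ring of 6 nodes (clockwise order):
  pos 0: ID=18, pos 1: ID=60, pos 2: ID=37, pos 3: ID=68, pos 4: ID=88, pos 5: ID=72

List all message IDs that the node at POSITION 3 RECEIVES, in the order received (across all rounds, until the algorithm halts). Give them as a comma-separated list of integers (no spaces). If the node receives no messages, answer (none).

Answer: 37,60,72,88

Derivation:
Round 1: pos1(id60) recv 18: drop; pos2(id37) recv 60: fwd; pos3(id68) recv 37: drop; pos4(id88) recv 68: drop; pos5(id72) recv 88: fwd; pos0(id18) recv 72: fwd
Round 2: pos3(id68) recv 60: drop; pos0(id18) recv 88: fwd; pos1(id60) recv 72: fwd
Round 3: pos1(id60) recv 88: fwd; pos2(id37) recv 72: fwd
Round 4: pos2(id37) recv 88: fwd; pos3(id68) recv 72: fwd
Round 5: pos3(id68) recv 88: fwd; pos4(id88) recv 72: drop
Round 6: pos4(id88) recv 88: ELECTED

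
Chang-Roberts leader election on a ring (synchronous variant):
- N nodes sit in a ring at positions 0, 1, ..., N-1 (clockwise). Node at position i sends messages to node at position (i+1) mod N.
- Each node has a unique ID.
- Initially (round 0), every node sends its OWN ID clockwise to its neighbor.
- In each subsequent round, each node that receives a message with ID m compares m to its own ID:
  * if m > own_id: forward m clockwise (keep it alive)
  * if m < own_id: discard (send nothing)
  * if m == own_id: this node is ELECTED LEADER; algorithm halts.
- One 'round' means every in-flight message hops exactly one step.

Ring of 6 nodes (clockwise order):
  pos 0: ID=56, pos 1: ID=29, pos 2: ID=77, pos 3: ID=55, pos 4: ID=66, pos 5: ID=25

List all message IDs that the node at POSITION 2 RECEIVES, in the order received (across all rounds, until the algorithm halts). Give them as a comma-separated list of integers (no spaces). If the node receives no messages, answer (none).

Round 1: pos1(id29) recv 56: fwd; pos2(id77) recv 29: drop; pos3(id55) recv 77: fwd; pos4(id66) recv 55: drop; pos5(id25) recv 66: fwd; pos0(id56) recv 25: drop
Round 2: pos2(id77) recv 56: drop; pos4(id66) recv 77: fwd; pos0(id56) recv 66: fwd
Round 3: pos5(id25) recv 77: fwd; pos1(id29) recv 66: fwd
Round 4: pos0(id56) recv 77: fwd; pos2(id77) recv 66: drop
Round 5: pos1(id29) recv 77: fwd
Round 6: pos2(id77) recv 77: ELECTED

Answer: 29,56,66,77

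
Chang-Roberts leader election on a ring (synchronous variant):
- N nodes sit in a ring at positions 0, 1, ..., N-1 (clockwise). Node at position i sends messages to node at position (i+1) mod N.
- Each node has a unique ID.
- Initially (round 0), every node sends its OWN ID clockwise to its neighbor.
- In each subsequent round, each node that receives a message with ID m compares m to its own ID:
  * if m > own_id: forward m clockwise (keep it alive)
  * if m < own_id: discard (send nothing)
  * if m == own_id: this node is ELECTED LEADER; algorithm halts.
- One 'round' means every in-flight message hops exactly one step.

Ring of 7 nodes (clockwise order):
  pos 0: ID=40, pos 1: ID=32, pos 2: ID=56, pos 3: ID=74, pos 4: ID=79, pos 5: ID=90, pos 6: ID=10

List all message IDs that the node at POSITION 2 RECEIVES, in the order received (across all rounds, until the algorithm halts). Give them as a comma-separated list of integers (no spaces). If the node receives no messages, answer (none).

Round 1: pos1(id32) recv 40: fwd; pos2(id56) recv 32: drop; pos3(id74) recv 56: drop; pos4(id79) recv 74: drop; pos5(id90) recv 79: drop; pos6(id10) recv 90: fwd; pos0(id40) recv 10: drop
Round 2: pos2(id56) recv 40: drop; pos0(id40) recv 90: fwd
Round 3: pos1(id32) recv 90: fwd
Round 4: pos2(id56) recv 90: fwd
Round 5: pos3(id74) recv 90: fwd
Round 6: pos4(id79) recv 90: fwd
Round 7: pos5(id90) recv 90: ELECTED

Answer: 32,40,90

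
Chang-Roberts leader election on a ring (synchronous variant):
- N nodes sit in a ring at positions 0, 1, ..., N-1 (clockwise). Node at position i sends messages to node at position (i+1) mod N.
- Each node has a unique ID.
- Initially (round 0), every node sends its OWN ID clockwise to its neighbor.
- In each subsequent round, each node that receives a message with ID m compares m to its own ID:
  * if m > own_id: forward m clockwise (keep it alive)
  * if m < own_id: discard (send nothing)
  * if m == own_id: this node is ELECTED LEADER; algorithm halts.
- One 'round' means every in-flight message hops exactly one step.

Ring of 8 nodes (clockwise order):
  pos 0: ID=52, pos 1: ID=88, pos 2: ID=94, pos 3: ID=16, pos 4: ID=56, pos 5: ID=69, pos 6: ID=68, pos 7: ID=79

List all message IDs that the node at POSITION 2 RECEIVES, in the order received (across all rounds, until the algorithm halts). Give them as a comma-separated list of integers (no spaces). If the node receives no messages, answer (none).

Round 1: pos1(id88) recv 52: drop; pos2(id94) recv 88: drop; pos3(id16) recv 94: fwd; pos4(id56) recv 16: drop; pos5(id69) recv 56: drop; pos6(id68) recv 69: fwd; pos7(id79) recv 68: drop; pos0(id52) recv 79: fwd
Round 2: pos4(id56) recv 94: fwd; pos7(id79) recv 69: drop; pos1(id88) recv 79: drop
Round 3: pos5(id69) recv 94: fwd
Round 4: pos6(id68) recv 94: fwd
Round 5: pos7(id79) recv 94: fwd
Round 6: pos0(id52) recv 94: fwd
Round 7: pos1(id88) recv 94: fwd
Round 8: pos2(id94) recv 94: ELECTED

Answer: 88,94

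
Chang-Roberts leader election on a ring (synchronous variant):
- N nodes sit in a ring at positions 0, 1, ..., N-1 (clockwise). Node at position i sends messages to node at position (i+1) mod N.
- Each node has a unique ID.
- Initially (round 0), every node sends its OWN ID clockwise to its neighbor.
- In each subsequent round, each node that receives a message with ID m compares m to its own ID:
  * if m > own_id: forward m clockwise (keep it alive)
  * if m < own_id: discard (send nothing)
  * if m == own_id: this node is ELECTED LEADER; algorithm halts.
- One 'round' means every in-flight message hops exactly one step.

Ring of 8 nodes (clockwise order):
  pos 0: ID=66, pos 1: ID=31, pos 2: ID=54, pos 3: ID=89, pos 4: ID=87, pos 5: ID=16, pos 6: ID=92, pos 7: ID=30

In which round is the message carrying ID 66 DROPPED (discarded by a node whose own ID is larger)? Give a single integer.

Answer: 3

Derivation:
Round 1: pos1(id31) recv 66: fwd; pos2(id54) recv 31: drop; pos3(id89) recv 54: drop; pos4(id87) recv 89: fwd; pos5(id16) recv 87: fwd; pos6(id92) recv 16: drop; pos7(id30) recv 92: fwd; pos0(id66) recv 30: drop
Round 2: pos2(id54) recv 66: fwd; pos5(id16) recv 89: fwd; pos6(id92) recv 87: drop; pos0(id66) recv 92: fwd
Round 3: pos3(id89) recv 66: drop; pos6(id92) recv 89: drop; pos1(id31) recv 92: fwd
Round 4: pos2(id54) recv 92: fwd
Round 5: pos3(id89) recv 92: fwd
Round 6: pos4(id87) recv 92: fwd
Round 7: pos5(id16) recv 92: fwd
Round 8: pos6(id92) recv 92: ELECTED
Message ID 66 originates at pos 0; dropped at pos 3 in round 3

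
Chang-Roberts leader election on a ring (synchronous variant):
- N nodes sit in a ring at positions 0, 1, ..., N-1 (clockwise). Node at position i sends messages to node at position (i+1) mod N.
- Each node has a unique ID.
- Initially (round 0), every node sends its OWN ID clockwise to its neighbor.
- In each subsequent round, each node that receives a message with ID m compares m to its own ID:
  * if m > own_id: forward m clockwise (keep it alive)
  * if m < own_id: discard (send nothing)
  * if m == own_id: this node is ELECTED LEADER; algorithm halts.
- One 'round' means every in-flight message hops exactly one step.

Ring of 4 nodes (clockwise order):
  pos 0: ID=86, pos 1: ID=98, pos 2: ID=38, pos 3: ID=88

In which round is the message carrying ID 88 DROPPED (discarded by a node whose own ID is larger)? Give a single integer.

Answer: 2

Derivation:
Round 1: pos1(id98) recv 86: drop; pos2(id38) recv 98: fwd; pos3(id88) recv 38: drop; pos0(id86) recv 88: fwd
Round 2: pos3(id88) recv 98: fwd; pos1(id98) recv 88: drop
Round 3: pos0(id86) recv 98: fwd
Round 4: pos1(id98) recv 98: ELECTED
Message ID 88 originates at pos 3; dropped at pos 1 in round 2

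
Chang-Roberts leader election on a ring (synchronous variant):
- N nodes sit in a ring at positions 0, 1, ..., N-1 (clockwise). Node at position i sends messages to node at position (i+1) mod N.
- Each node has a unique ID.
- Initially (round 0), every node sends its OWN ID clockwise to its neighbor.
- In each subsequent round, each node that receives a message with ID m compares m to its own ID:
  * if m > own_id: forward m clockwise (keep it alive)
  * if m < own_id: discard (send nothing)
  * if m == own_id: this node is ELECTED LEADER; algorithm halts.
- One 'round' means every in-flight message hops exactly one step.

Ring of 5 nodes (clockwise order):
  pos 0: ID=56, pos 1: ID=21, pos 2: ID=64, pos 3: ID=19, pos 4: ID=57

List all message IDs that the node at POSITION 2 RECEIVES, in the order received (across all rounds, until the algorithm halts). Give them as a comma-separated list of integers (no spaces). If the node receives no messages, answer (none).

Round 1: pos1(id21) recv 56: fwd; pos2(id64) recv 21: drop; pos3(id19) recv 64: fwd; pos4(id57) recv 19: drop; pos0(id56) recv 57: fwd
Round 2: pos2(id64) recv 56: drop; pos4(id57) recv 64: fwd; pos1(id21) recv 57: fwd
Round 3: pos0(id56) recv 64: fwd; pos2(id64) recv 57: drop
Round 4: pos1(id21) recv 64: fwd
Round 5: pos2(id64) recv 64: ELECTED

Answer: 21,56,57,64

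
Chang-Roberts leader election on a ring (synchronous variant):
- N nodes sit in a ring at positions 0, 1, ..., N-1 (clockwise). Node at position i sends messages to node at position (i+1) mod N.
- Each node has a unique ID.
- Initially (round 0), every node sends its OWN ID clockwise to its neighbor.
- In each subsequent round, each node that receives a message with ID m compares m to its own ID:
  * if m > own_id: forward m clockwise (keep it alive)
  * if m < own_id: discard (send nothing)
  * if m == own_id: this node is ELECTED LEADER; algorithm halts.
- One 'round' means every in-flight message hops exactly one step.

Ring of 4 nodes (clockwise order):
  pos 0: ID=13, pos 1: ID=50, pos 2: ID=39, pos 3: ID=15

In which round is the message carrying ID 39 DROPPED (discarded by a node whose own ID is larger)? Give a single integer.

Answer: 3

Derivation:
Round 1: pos1(id50) recv 13: drop; pos2(id39) recv 50: fwd; pos3(id15) recv 39: fwd; pos0(id13) recv 15: fwd
Round 2: pos3(id15) recv 50: fwd; pos0(id13) recv 39: fwd; pos1(id50) recv 15: drop
Round 3: pos0(id13) recv 50: fwd; pos1(id50) recv 39: drop
Round 4: pos1(id50) recv 50: ELECTED
Message ID 39 originates at pos 2; dropped at pos 1 in round 3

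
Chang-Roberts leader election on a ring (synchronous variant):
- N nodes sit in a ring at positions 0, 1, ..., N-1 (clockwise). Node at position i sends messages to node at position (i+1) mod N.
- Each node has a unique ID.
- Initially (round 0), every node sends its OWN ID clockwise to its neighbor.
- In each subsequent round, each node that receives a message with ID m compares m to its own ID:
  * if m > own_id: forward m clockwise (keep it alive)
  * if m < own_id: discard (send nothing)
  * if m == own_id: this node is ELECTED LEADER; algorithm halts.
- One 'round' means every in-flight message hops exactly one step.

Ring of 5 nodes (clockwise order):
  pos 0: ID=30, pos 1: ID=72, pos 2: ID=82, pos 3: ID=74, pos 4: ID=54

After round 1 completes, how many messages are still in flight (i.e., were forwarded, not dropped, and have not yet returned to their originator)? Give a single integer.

Answer: 3

Derivation:
Round 1: pos1(id72) recv 30: drop; pos2(id82) recv 72: drop; pos3(id74) recv 82: fwd; pos4(id54) recv 74: fwd; pos0(id30) recv 54: fwd
After round 1: 3 messages still in flight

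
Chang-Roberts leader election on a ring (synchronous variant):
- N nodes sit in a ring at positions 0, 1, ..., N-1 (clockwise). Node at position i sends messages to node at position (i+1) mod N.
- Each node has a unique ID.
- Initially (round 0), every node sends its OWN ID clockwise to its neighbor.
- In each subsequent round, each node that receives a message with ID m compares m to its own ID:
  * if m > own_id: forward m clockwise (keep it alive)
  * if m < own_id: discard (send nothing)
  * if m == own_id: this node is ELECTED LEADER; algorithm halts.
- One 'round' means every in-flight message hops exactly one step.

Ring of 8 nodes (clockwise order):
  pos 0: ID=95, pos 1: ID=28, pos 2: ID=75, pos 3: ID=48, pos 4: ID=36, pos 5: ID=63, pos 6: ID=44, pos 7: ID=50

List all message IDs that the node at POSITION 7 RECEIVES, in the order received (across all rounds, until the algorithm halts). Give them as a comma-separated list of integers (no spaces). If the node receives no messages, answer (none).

Answer: 44,63,75,95

Derivation:
Round 1: pos1(id28) recv 95: fwd; pos2(id75) recv 28: drop; pos3(id48) recv 75: fwd; pos4(id36) recv 48: fwd; pos5(id63) recv 36: drop; pos6(id44) recv 63: fwd; pos7(id50) recv 44: drop; pos0(id95) recv 50: drop
Round 2: pos2(id75) recv 95: fwd; pos4(id36) recv 75: fwd; pos5(id63) recv 48: drop; pos7(id50) recv 63: fwd
Round 3: pos3(id48) recv 95: fwd; pos5(id63) recv 75: fwd; pos0(id95) recv 63: drop
Round 4: pos4(id36) recv 95: fwd; pos6(id44) recv 75: fwd
Round 5: pos5(id63) recv 95: fwd; pos7(id50) recv 75: fwd
Round 6: pos6(id44) recv 95: fwd; pos0(id95) recv 75: drop
Round 7: pos7(id50) recv 95: fwd
Round 8: pos0(id95) recv 95: ELECTED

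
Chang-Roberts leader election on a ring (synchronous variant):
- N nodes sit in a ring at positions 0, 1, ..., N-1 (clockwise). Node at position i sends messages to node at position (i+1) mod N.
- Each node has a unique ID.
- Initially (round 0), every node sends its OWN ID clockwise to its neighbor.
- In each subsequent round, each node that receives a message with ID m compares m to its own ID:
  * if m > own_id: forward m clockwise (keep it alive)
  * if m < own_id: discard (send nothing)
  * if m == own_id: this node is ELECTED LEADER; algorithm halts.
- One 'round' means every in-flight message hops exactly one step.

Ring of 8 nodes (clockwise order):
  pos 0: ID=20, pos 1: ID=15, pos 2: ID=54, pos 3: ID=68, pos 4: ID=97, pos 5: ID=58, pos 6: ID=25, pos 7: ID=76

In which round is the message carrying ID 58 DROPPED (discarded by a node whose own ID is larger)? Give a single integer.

Answer: 2

Derivation:
Round 1: pos1(id15) recv 20: fwd; pos2(id54) recv 15: drop; pos3(id68) recv 54: drop; pos4(id97) recv 68: drop; pos5(id58) recv 97: fwd; pos6(id25) recv 58: fwd; pos7(id76) recv 25: drop; pos0(id20) recv 76: fwd
Round 2: pos2(id54) recv 20: drop; pos6(id25) recv 97: fwd; pos7(id76) recv 58: drop; pos1(id15) recv 76: fwd
Round 3: pos7(id76) recv 97: fwd; pos2(id54) recv 76: fwd
Round 4: pos0(id20) recv 97: fwd; pos3(id68) recv 76: fwd
Round 5: pos1(id15) recv 97: fwd; pos4(id97) recv 76: drop
Round 6: pos2(id54) recv 97: fwd
Round 7: pos3(id68) recv 97: fwd
Round 8: pos4(id97) recv 97: ELECTED
Message ID 58 originates at pos 5; dropped at pos 7 in round 2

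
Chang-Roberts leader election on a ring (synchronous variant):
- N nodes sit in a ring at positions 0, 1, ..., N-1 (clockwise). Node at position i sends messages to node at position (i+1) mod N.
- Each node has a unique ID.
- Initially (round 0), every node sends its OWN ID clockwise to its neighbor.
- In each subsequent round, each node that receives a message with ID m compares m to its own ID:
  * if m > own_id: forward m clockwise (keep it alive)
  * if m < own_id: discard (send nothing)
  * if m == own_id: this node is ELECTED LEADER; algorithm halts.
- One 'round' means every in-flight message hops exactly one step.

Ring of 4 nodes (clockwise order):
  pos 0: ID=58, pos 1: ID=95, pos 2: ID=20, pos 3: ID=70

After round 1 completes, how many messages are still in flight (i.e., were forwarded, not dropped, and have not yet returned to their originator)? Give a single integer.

Answer: 2

Derivation:
Round 1: pos1(id95) recv 58: drop; pos2(id20) recv 95: fwd; pos3(id70) recv 20: drop; pos0(id58) recv 70: fwd
After round 1: 2 messages still in flight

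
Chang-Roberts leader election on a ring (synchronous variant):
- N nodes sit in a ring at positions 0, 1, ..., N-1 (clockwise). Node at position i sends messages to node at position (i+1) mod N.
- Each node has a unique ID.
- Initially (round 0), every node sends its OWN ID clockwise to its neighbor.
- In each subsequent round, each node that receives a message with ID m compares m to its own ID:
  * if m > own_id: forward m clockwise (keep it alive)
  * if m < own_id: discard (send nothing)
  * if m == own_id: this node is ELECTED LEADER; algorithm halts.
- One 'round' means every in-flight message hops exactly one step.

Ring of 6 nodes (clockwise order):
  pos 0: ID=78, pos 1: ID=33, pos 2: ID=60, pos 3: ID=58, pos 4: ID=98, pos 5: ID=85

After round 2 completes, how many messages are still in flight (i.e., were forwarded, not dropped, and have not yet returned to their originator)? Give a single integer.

Answer: 3

Derivation:
Round 1: pos1(id33) recv 78: fwd; pos2(id60) recv 33: drop; pos3(id58) recv 60: fwd; pos4(id98) recv 58: drop; pos5(id85) recv 98: fwd; pos0(id78) recv 85: fwd
Round 2: pos2(id60) recv 78: fwd; pos4(id98) recv 60: drop; pos0(id78) recv 98: fwd; pos1(id33) recv 85: fwd
After round 2: 3 messages still in flight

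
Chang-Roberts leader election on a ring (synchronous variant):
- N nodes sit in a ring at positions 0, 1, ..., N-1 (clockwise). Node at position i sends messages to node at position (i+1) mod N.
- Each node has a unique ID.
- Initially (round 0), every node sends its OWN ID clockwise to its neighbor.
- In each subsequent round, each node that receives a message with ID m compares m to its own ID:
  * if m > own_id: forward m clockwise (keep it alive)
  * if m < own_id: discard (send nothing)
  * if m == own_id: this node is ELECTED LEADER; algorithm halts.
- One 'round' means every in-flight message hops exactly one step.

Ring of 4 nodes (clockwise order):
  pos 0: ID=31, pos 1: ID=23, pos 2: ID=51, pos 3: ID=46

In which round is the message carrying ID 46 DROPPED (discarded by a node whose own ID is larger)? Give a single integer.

Round 1: pos1(id23) recv 31: fwd; pos2(id51) recv 23: drop; pos3(id46) recv 51: fwd; pos0(id31) recv 46: fwd
Round 2: pos2(id51) recv 31: drop; pos0(id31) recv 51: fwd; pos1(id23) recv 46: fwd
Round 3: pos1(id23) recv 51: fwd; pos2(id51) recv 46: drop
Round 4: pos2(id51) recv 51: ELECTED
Message ID 46 originates at pos 3; dropped at pos 2 in round 3

Answer: 3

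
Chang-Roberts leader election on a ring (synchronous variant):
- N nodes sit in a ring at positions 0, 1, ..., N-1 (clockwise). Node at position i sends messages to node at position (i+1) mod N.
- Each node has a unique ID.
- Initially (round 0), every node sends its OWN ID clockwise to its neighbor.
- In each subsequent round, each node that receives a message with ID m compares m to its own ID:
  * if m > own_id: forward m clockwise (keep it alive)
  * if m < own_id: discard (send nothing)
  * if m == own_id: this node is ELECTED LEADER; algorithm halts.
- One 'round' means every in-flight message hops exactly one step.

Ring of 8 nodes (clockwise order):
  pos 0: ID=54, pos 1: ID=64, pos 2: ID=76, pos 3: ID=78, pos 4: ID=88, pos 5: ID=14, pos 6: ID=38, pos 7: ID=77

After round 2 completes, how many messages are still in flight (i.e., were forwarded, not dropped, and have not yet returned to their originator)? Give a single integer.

Answer: 2

Derivation:
Round 1: pos1(id64) recv 54: drop; pos2(id76) recv 64: drop; pos3(id78) recv 76: drop; pos4(id88) recv 78: drop; pos5(id14) recv 88: fwd; pos6(id38) recv 14: drop; pos7(id77) recv 38: drop; pos0(id54) recv 77: fwd
Round 2: pos6(id38) recv 88: fwd; pos1(id64) recv 77: fwd
After round 2: 2 messages still in flight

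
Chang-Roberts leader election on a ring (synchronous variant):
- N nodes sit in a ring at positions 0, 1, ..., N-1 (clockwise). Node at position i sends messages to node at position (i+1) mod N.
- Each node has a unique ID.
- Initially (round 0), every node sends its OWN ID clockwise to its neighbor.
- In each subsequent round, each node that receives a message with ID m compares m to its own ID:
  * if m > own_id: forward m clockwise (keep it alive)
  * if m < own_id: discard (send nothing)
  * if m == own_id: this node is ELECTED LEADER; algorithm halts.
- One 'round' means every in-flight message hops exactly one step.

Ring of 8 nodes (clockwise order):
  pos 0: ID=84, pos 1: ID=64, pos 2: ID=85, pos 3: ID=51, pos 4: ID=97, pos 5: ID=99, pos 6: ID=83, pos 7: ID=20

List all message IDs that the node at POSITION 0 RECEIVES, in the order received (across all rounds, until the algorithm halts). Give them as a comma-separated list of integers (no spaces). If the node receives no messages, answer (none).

Answer: 20,83,99

Derivation:
Round 1: pos1(id64) recv 84: fwd; pos2(id85) recv 64: drop; pos3(id51) recv 85: fwd; pos4(id97) recv 51: drop; pos5(id99) recv 97: drop; pos6(id83) recv 99: fwd; pos7(id20) recv 83: fwd; pos0(id84) recv 20: drop
Round 2: pos2(id85) recv 84: drop; pos4(id97) recv 85: drop; pos7(id20) recv 99: fwd; pos0(id84) recv 83: drop
Round 3: pos0(id84) recv 99: fwd
Round 4: pos1(id64) recv 99: fwd
Round 5: pos2(id85) recv 99: fwd
Round 6: pos3(id51) recv 99: fwd
Round 7: pos4(id97) recv 99: fwd
Round 8: pos5(id99) recv 99: ELECTED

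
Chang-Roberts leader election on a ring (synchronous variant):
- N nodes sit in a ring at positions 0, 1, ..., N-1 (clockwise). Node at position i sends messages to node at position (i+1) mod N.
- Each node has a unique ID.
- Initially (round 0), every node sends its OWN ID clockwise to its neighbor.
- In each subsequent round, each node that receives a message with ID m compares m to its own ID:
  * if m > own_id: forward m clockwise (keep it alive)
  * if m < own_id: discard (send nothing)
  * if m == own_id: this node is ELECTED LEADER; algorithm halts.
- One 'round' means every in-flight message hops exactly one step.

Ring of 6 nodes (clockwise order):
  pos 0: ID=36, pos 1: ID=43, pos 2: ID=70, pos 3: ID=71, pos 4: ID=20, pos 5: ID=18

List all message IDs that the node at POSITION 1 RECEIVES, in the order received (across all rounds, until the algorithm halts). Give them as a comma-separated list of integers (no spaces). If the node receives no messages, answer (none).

Answer: 36,71

Derivation:
Round 1: pos1(id43) recv 36: drop; pos2(id70) recv 43: drop; pos3(id71) recv 70: drop; pos4(id20) recv 71: fwd; pos5(id18) recv 20: fwd; pos0(id36) recv 18: drop
Round 2: pos5(id18) recv 71: fwd; pos0(id36) recv 20: drop
Round 3: pos0(id36) recv 71: fwd
Round 4: pos1(id43) recv 71: fwd
Round 5: pos2(id70) recv 71: fwd
Round 6: pos3(id71) recv 71: ELECTED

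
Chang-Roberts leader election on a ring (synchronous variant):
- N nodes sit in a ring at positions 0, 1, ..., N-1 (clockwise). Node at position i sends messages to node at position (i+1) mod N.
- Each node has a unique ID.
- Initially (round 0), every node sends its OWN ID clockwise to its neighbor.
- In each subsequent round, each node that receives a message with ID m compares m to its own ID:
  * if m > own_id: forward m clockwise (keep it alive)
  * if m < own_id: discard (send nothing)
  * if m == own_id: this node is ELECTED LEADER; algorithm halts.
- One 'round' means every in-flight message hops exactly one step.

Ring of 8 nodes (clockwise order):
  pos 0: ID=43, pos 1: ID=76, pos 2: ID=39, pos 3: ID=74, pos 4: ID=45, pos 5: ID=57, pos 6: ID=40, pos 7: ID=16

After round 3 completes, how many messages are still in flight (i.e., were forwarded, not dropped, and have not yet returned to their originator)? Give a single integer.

Round 1: pos1(id76) recv 43: drop; pos2(id39) recv 76: fwd; pos3(id74) recv 39: drop; pos4(id45) recv 74: fwd; pos5(id57) recv 45: drop; pos6(id40) recv 57: fwd; pos7(id16) recv 40: fwd; pos0(id43) recv 16: drop
Round 2: pos3(id74) recv 76: fwd; pos5(id57) recv 74: fwd; pos7(id16) recv 57: fwd; pos0(id43) recv 40: drop
Round 3: pos4(id45) recv 76: fwd; pos6(id40) recv 74: fwd; pos0(id43) recv 57: fwd
After round 3: 3 messages still in flight

Answer: 3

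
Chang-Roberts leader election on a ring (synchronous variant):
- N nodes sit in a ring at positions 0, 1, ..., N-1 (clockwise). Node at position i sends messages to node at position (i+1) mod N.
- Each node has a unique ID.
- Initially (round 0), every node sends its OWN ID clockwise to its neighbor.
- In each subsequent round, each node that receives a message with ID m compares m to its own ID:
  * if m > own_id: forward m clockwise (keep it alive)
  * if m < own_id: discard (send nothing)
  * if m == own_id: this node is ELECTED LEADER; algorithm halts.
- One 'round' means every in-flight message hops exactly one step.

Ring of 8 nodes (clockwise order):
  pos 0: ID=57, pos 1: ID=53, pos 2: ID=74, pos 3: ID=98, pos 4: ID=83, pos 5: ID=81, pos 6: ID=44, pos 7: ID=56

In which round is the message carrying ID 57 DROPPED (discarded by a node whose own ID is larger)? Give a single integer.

Answer: 2

Derivation:
Round 1: pos1(id53) recv 57: fwd; pos2(id74) recv 53: drop; pos3(id98) recv 74: drop; pos4(id83) recv 98: fwd; pos5(id81) recv 83: fwd; pos6(id44) recv 81: fwd; pos7(id56) recv 44: drop; pos0(id57) recv 56: drop
Round 2: pos2(id74) recv 57: drop; pos5(id81) recv 98: fwd; pos6(id44) recv 83: fwd; pos7(id56) recv 81: fwd
Round 3: pos6(id44) recv 98: fwd; pos7(id56) recv 83: fwd; pos0(id57) recv 81: fwd
Round 4: pos7(id56) recv 98: fwd; pos0(id57) recv 83: fwd; pos1(id53) recv 81: fwd
Round 5: pos0(id57) recv 98: fwd; pos1(id53) recv 83: fwd; pos2(id74) recv 81: fwd
Round 6: pos1(id53) recv 98: fwd; pos2(id74) recv 83: fwd; pos3(id98) recv 81: drop
Round 7: pos2(id74) recv 98: fwd; pos3(id98) recv 83: drop
Round 8: pos3(id98) recv 98: ELECTED
Message ID 57 originates at pos 0; dropped at pos 2 in round 2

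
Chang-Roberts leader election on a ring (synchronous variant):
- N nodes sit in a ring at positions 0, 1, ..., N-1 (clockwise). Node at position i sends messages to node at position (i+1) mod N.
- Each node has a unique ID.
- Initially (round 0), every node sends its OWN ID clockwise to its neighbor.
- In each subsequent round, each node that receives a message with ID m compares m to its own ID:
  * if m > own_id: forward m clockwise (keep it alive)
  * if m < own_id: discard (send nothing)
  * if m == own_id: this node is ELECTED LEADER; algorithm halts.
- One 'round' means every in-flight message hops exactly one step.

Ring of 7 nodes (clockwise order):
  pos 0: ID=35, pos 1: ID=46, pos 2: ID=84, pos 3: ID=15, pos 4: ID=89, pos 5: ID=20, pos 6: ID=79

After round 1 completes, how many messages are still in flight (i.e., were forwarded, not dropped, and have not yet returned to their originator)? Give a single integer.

Answer: 3

Derivation:
Round 1: pos1(id46) recv 35: drop; pos2(id84) recv 46: drop; pos3(id15) recv 84: fwd; pos4(id89) recv 15: drop; pos5(id20) recv 89: fwd; pos6(id79) recv 20: drop; pos0(id35) recv 79: fwd
After round 1: 3 messages still in flight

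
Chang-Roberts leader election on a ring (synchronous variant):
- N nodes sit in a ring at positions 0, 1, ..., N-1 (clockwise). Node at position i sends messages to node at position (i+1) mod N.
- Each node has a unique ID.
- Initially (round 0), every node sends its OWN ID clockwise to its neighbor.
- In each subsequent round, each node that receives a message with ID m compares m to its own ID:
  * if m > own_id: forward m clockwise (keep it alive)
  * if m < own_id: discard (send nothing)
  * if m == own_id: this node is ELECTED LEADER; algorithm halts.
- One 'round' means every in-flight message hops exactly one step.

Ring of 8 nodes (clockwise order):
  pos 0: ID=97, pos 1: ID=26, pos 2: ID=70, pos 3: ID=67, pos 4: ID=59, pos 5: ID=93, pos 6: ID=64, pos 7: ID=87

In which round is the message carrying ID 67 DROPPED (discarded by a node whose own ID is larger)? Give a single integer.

Answer: 2

Derivation:
Round 1: pos1(id26) recv 97: fwd; pos2(id70) recv 26: drop; pos3(id67) recv 70: fwd; pos4(id59) recv 67: fwd; pos5(id93) recv 59: drop; pos6(id64) recv 93: fwd; pos7(id87) recv 64: drop; pos0(id97) recv 87: drop
Round 2: pos2(id70) recv 97: fwd; pos4(id59) recv 70: fwd; pos5(id93) recv 67: drop; pos7(id87) recv 93: fwd
Round 3: pos3(id67) recv 97: fwd; pos5(id93) recv 70: drop; pos0(id97) recv 93: drop
Round 4: pos4(id59) recv 97: fwd
Round 5: pos5(id93) recv 97: fwd
Round 6: pos6(id64) recv 97: fwd
Round 7: pos7(id87) recv 97: fwd
Round 8: pos0(id97) recv 97: ELECTED
Message ID 67 originates at pos 3; dropped at pos 5 in round 2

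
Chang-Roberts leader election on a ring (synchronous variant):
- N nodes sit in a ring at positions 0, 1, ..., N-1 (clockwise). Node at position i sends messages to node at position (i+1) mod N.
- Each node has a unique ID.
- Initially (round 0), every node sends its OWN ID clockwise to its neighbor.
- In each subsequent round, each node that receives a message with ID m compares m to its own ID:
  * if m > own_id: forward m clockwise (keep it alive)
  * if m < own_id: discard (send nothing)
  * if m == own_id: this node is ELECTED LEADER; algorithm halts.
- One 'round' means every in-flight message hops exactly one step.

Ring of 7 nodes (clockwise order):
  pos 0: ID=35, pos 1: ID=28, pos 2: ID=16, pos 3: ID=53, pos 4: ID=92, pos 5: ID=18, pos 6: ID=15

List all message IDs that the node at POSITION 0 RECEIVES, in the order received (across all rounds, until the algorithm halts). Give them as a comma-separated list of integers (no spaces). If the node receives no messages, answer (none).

Round 1: pos1(id28) recv 35: fwd; pos2(id16) recv 28: fwd; pos3(id53) recv 16: drop; pos4(id92) recv 53: drop; pos5(id18) recv 92: fwd; pos6(id15) recv 18: fwd; pos0(id35) recv 15: drop
Round 2: pos2(id16) recv 35: fwd; pos3(id53) recv 28: drop; pos6(id15) recv 92: fwd; pos0(id35) recv 18: drop
Round 3: pos3(id53) recv 35: drop; pos0(id35) recv 92: fwd
Round 4: pos1(id28) recv 92: fwd
Round 5: pos2(id16) recv 92: fwd
Round 6: pos3(id53) recv 92: fwd
Round 7: pos4(id92) recv 92: ELECTED

Answer: 15,18,92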